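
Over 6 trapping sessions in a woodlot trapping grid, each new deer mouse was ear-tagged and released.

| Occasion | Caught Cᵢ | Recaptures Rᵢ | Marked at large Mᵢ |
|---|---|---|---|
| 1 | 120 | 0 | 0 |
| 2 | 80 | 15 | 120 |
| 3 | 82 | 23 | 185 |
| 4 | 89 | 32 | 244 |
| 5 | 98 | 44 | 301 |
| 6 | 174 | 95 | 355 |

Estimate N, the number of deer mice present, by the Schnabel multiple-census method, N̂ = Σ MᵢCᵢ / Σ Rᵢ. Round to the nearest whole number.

Σ MᵢCᵢ = 0·120 + 120·80 + 185·82 + 244·89 + 301·98 + 355·174 = 0 + 9600 + 15170 + 21716 + 29498 + 61770 = 137754
Σ Rᵢ = 0 + 15 + 23 + 32 + 44 + 95 = 209
N̂ = 137754 / 209 ≈ 659.1 → 659

N ≈ 659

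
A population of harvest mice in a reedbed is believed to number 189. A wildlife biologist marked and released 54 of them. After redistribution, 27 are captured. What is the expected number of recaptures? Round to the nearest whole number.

The marked fraction of the population is 54/189, so in a sample of 27 expect C·(M/N) marked.
E[R] = 54 × 27 / 189 = 1458 / 189 ≈ 7.7 → 8

expected recaptures ≈ 8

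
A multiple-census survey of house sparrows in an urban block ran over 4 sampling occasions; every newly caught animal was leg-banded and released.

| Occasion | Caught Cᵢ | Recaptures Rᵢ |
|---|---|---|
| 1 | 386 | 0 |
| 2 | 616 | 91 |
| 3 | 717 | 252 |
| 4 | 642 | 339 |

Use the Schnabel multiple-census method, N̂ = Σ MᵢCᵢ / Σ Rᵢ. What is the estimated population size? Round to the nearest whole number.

N ≈ 2602

Marked at large before each occasion: Mᵢ = Σⱼ<ᵢ (Cⱼ − Rⱼ) → M1=0, M2=386, M3=911, M4=1376
Σ MᵢCᵢ = 0·386 + 386·616 + 911·717 + 1376·642 = 0 + 237776 + 653187 + 883392 = 1774355
Σ Rᵢ = 0 + 91 + 252 + 339 = 682
N̂ = 1774355 / 682 ≈ 2601.7 → 2602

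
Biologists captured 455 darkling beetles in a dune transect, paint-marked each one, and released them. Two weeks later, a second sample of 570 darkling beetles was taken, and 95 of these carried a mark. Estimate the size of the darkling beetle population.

N = 2730

N = (455 × 570) / 95 = 259350 / 95 = 2730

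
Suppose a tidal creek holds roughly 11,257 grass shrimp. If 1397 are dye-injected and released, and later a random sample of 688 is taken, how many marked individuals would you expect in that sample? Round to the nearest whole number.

expected recaptures ≈ 85

The marked fraction of the population is 1397/11257, so in a sample of 688 expect C·(M/N) marked.
E[R] = 1397 × 688 / 11257 = 961136 / 11257 ≈ 85.4 → 85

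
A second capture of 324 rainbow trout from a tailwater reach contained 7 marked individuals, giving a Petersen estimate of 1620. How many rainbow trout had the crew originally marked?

M = 35

From N = M·C/R: M = N·R / C = 1620·7 / 324 = 11340 / 324 = 35.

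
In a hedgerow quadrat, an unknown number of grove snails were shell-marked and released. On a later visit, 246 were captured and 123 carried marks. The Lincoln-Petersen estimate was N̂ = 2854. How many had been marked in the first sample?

M = 1427

From N = M·C/R: M = N·R / C = 2854·123 / 246 = 351042 / 246 = 1427.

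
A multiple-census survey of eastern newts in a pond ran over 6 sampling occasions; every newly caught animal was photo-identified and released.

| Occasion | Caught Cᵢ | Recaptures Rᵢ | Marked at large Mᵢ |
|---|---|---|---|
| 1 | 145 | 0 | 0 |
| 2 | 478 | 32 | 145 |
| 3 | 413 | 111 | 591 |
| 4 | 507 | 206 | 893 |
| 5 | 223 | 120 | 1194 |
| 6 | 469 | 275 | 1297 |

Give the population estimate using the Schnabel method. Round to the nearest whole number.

N ≈ 2205

Σ MᵢCᵢ = 0·145 + 145·478 + 591·413 + 893·507 + 1194·223 + 1297·469 = 0 + 69310 + 244083 + 452751 + 266262 + 608293 = 1640699
Σ Rᵢ = 0 + 32 + 111 + 206 + 120 + 275 = 744
N̂ = 1640699 / 744 ≈ 2205.2 → 2205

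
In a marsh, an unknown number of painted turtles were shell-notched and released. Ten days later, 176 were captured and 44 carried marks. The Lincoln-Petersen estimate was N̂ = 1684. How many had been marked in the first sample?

M = 421

From N = M·C/R: M = N·R / C = 1684·44 / 176 = 74096 / 176 = 421.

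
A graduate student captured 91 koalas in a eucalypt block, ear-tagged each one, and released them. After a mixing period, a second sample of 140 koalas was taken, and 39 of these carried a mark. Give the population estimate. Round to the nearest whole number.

N ≈ 327

If marked individuals mix randomly, R/C ≈ M/N, giving N ≈ M·C/R.
N = (91 × 140) / 39 = 12740 / 39 ≈ 326.7 → 327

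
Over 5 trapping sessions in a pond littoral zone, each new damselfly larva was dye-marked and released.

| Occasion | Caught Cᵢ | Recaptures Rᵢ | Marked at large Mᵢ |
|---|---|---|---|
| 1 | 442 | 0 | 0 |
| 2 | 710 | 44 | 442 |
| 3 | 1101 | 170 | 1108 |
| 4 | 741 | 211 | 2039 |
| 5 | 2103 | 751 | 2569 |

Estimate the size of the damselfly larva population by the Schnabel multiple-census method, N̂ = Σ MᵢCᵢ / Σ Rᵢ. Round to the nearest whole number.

Σ MᵢCᵢ = 0·442 + 442·710 + 1108·1101 + 2039·741 + 2569·2103 = 0 + 313820 + 1219908 + 1510899 + 5402607 = 8447234
Σ Rᵢ = 0 + 44 + 170 + 211 + 751 = 1176
N̂ = 8447234 / 1176 ≈ 7183.0 → 7183

N ≈ 7183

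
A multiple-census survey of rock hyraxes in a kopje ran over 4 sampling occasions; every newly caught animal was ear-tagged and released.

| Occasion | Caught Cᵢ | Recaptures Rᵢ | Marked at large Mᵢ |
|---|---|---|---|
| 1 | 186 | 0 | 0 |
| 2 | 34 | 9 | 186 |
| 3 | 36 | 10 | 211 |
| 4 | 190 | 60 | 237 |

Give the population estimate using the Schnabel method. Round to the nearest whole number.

N ≈ 746

Σ MᵢCᵢ = 0·186 + 186·34 + 211·36 + 237·190 = 0 + 6324 + 7596 + 45030 = 58950
Σ Rᵢ = 0 + 9 + 10 + 60 = 79
N̂ = 58950 / 79 ≈ 746.2 → 746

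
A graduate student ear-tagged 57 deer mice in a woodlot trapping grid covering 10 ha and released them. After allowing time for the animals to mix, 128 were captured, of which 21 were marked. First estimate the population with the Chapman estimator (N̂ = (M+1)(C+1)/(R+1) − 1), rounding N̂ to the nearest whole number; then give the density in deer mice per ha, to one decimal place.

N̂ = 58·129/22 − 1 = 7482/22 − 1 ≈ 339.1 → 339
Density = N̂ / area = 339 / 10 ≈ 33.90 → 33.9 per ha

density ≈ 33.9 deer mice per ha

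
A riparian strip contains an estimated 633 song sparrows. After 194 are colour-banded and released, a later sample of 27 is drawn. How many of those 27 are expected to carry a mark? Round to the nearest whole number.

Expected recaptures E[R] = M·C / N.
E[R] = 194 × 27 / 633 = 5238 / 633 ≈ 8.3 → 8

expected recaptures ≈ 8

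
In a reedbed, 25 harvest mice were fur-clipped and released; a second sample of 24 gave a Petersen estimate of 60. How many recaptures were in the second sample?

From N = M·C/R: R = M·C / N = 25·24 / 60 = 600 / 60 = 10.

R = 10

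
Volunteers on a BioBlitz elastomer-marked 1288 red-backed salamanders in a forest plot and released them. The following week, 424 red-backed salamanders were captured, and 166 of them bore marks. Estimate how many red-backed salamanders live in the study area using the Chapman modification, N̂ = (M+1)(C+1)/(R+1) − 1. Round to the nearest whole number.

N ≈ 3279

N̂ = (1288+1)(424+1)/(166+1) − 1 = 1289·425/167 − 1
= 547825/167 − 1 ≈ 3280.4 − 1 ≈ 3279.4 → 3279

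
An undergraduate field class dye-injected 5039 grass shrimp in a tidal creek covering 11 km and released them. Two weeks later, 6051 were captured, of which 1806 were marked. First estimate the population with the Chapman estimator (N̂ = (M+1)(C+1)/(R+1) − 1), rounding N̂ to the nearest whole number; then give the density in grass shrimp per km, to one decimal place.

N̂ = 5040·6052/1807 − 1 = 30502080/1807 − 1 ≈ 16879.0 → 16879
Density = N̂ / area = 16879 / 11 ≈ 1534.45 → 1534.5 per km

density ≈ 1534.5 grass shrimp per km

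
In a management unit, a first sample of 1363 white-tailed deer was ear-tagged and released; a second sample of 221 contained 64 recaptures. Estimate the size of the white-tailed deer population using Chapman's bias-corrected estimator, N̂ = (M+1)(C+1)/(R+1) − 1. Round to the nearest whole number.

N ≈ 4658

N̂ = (1363+1)(221+1)/(64+1) − 1 = 1364·222/65 − 1
= 302808/65 − 1 ≈ 4658.6 − 1 ≈ 4657.6 → 4658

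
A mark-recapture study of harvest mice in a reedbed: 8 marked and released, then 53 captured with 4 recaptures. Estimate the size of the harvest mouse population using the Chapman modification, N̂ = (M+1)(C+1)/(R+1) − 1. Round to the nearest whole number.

N ≈ 96

N̂ = (8+1)(53+1)/(4+1) − 1 = 9·54/5 − 1
= 486/5 − 1 ≈ 97.2 − 1 ≈ 96.2 → 96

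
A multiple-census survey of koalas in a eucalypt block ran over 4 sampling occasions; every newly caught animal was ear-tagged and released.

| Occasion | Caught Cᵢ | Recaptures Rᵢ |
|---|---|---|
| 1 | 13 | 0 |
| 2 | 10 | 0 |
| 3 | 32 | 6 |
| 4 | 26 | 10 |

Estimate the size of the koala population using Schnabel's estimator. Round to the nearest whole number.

Marked at large before each occasion: Mᵢ = Σⱼ<ᵢ (Cⱼ − Rⱼ) → M1=0, M2=13, M3=23, M4=49
Σ MᵢCᵢ = 0·13 + 13·10 + 23·32 + 49·26 = 0 + 130 + 736 + 1274 = 2140
Σ Rᵢ = 0 + 0 + 6 + 10 = 16
N̂ = 2140 / 16 ≈ 133.8 → 134

N ≈ 134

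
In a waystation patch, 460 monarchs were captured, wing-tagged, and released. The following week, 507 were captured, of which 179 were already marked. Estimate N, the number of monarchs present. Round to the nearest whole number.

The marked fraction in the recapture sample should equal the marked fraction in the population: 179/507 = 460/N.
N = (460 × 507) / 179 = 233220 / 179 ≈ 1302.9 → 1303

N ≈ 1303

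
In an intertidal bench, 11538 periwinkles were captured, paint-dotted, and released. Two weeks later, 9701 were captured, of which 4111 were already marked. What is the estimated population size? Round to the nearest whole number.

N ≈ 27,227

N = (11538 × 9701) / 4111 = 111930138 / 4111 ≈ 27227.0 → 27227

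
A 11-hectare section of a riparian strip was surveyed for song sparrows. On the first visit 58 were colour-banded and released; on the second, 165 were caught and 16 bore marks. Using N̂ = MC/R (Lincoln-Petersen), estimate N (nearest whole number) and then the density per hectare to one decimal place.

N̂ = 58·165/16 = 9570/16 ≈ 598.1 → 598
Density = N̂ / area = 598 / 11 ≈ 54.36 → 54.4 per hectare

density ≈ 54.4 song sparrows per hectare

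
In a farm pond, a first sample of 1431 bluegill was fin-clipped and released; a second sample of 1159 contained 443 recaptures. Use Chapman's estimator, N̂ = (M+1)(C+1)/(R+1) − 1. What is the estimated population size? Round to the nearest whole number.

N ≈ 3740

N̂ = (1431+1)(1159+1)/(443+1) − 1 = 1432·1160/444 − 1
= 1661120/444 − 1 ≈ 3741.3 − 1 ≈ 3740.3 → 3740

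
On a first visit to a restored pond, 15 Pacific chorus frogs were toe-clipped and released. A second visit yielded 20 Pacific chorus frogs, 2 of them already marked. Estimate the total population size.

If marked individuals mix randomly, R/C ≈ M/N, giving N ≈ M·C/R.
N = (15 × 20) / 2 = 300 / 2 = 150

N = 150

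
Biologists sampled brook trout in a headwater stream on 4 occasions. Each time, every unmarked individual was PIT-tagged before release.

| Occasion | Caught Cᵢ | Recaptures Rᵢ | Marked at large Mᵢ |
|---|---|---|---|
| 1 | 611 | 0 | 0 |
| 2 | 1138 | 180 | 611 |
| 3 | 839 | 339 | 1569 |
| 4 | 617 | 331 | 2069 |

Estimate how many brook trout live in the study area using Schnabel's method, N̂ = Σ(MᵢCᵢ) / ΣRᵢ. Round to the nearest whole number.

Σ MᵢCᵢ = 0·611 + 611·1138 + 1569·839 + 2069·617 = 0 + 695318 + 1316391 + 1276573 = 3288282
Σ Rᵢ = 0 + 180 + 339 + 331 = 850
N̂ = 3288282 / 850 ≈ 3868.6 → 3869

N ≈ 3869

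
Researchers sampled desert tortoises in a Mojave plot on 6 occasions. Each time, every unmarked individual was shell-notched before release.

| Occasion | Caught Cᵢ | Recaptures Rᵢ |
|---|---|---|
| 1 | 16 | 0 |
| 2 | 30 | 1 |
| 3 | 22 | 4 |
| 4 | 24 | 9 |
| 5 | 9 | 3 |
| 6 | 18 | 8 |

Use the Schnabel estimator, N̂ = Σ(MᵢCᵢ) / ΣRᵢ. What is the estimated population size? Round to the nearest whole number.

Marked at large before each occasion: Mᵢ = Σⱼ<ᵢ (Cⱼ − Rⱼ) → M1=0, M2=16, M3=45, M4=63, M5=78, M6=84
Σ MᵢCᵢ = 0·16 + 16·30 + 45·22 + 63·24 + 78·9 + 84·18 = 0 + 480 + 990 + 1512 + 702 + 1512 = 5196
Σ Rᵢ = 0 + 1 + 4 + 9 + 3 + 8 = 25
N̂ = 5196 / 25 ≈ 207.8 → 208

N ≈ 208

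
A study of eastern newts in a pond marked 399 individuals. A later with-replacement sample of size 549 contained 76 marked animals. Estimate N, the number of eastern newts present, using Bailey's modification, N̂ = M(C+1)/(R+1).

N = 2850

N̂ = 399·(549+1)/(76+1) = 399·550/77 = 219450/77 = 2850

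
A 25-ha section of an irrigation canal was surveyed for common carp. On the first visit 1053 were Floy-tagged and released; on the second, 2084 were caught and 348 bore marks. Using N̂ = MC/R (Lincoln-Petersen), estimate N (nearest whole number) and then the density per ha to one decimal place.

density ≈ 252.2 common carp per ha

N̂ = 1053·2084/348 = 2194452/348 ≈ 6305.9 → 6306
Density = N̂ / area = 6306 / 25 ≈ 252.24 → 252.2 per ha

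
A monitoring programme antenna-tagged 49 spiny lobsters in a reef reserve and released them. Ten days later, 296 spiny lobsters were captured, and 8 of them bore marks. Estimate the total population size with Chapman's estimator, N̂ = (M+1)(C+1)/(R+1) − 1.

N̂ = (49+1)(296+1)/(8+1) − 1 = 50·297/9 − 1
= 14850/9 − 1 = 1650 − 1 = 1649

N = 1649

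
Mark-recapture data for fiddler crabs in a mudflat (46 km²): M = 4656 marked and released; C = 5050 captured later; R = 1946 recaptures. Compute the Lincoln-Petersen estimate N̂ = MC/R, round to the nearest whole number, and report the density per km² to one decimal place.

density ≈ 262.7 fiddler crabs per km²

N̂ = 4656·5050/1946 = 23512800/1946 ≈ 12082.6 → 12083
Density = N̂ / area = 12083 / 46 ≈ 262.67 → 262.7 per km²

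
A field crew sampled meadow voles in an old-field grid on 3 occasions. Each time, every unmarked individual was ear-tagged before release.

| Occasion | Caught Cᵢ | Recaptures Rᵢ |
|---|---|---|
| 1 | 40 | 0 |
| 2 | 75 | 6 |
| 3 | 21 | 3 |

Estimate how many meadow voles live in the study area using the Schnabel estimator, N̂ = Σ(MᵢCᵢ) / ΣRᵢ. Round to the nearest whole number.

N ≈ 588

Marked at large before each occasion: Mᵢ = Σⱼ<ᵢ (Cⱼ − Rⱼ) → M1=0, M2=40, M3=109
Σ MᵢCᵢ = 0·40 + 40·75 + 109·21 = 0 + 3000 + 2289 = 5289
Σ Rᵢ = 0 + 6 + 3 = 9
N̂ = 5289 / 9 ≈ 587.7 → 588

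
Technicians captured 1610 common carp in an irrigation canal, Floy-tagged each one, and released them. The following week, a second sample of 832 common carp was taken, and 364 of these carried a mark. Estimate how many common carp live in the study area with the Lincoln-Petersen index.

N = 3680

N = (1610 × 832) / 364 = 1339520 / 364 = 3680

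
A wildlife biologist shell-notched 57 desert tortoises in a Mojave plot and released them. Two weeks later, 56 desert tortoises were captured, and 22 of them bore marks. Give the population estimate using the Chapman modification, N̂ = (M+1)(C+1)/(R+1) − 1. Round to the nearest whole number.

N̂ = (57+1)(56+1)/(22+1) − 1 = 58·57/23 − 1
= 3306/23 − 1 ≈ 143.7 − 1 ≈ 142.7 → 143

N ≈ 143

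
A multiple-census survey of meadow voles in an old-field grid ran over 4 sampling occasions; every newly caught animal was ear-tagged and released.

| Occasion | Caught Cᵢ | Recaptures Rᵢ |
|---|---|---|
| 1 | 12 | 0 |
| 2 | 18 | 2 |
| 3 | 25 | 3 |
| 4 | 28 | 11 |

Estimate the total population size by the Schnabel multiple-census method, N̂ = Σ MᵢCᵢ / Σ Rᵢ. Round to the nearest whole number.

Marked at large before each occasion: Mᵢ = Σⱼ<ᵢ (Cⱼ − Rⱼ) → M1=0, M2=12, M3=28, M4=50
Σ MᵢCᵢ = 0·12 + 12·18 + 28·25 + 50·28 = 0 + 216 + 700 + 1400 = 2316
Σ Rᵢ = 0 + 2 + 3 + 11 = 16
N̂ = 2316 / 16 ≈ 144.8 → 145

N ≈ 145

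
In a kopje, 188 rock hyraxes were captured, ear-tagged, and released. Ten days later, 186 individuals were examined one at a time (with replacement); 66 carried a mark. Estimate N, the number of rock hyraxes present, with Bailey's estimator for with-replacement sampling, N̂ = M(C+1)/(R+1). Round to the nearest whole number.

N ≈ 525

N̂ = 188·(186+1)/(66+1) = 188·187/67 = 35156/67 ≈ 524.7 → 525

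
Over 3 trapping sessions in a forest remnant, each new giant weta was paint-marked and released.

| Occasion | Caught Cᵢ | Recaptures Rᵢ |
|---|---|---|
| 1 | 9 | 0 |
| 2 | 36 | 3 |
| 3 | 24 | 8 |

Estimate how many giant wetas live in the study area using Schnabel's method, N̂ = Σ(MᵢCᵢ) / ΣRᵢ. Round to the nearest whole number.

N ≈ 121

Marked at large before each occasion: Mᵢ = Σⱼ<ᵢ (Cⱼ − Rⱼ) → M1=0, M2=9, M3=42
Σ MᵢCᵢ = 0·9 + 9·36 + 42·24 = 0 + 324 + 1008 = 1332
Σ Rᵢ = 0 + 3 + 8 = 11
N̂ = 1332 / 11 ≈ 121.1 → 121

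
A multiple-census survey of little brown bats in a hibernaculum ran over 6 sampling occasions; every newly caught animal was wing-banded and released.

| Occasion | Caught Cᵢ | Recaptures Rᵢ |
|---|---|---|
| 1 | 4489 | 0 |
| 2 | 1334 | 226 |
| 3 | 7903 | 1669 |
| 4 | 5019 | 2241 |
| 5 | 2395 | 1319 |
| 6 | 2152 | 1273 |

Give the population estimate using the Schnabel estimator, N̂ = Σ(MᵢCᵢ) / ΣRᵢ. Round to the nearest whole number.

Marked at large before each occasion: Mᵢ = Σⱼ<ᵢ (Cⱼ − Rⱼ) → M1=0, M2=4489, M3=5597, M4=11831, M5=14609, M6=15685
Σ MᵢCᵢ = 0·4489 + 4489·1334 + 5597·7903 + 11831·5019 + 14609·2395 + 15685·2152 = 0 + 5988326 + 44233091 + 59379789 + 34988555 + 33754120 = 178343881
Σ Rᵢ = 0 + 226 + 1669 + 2241 + 1319 + 1273 = 6728
N̂ = 178343881 / 6728 ≈ 26507.7 → 26508

N ≈ 26,508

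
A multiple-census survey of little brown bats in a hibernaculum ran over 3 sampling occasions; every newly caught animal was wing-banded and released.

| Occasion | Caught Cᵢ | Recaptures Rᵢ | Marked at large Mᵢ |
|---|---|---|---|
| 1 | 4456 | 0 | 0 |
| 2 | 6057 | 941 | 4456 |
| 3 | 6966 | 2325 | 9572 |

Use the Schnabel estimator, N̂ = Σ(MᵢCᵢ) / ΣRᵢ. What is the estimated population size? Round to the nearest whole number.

N ≈ 28,680

Σ MᵢCᵢ = 0·4456 + 4456·6057 + 9572·6966 = 0 + 26989992 + 66678552 = 93668544
Σ Rᵢ = 0 + 941 + 2325 = 3266
N̂ = 93668544 / 3266 ≈ 28679.9 → 28680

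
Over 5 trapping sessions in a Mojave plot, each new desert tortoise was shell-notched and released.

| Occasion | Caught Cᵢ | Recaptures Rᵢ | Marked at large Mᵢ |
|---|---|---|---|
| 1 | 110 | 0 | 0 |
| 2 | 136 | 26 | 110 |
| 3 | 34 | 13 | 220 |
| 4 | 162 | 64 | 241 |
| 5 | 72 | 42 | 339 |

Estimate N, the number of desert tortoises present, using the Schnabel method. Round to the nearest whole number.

Σ MᵢCᵢ = 0·110 + 110·136 + 220·34 + 241·162 + 339·72 = 0 + 14960 + 7480 + 39042 + 24408 = 85890
Σ Rᵢ = 0 + 26 + 13 + 64 + 42 = 145
N̂ = 85890 / 145 ≈ 592.3 → 592

N ≈ 592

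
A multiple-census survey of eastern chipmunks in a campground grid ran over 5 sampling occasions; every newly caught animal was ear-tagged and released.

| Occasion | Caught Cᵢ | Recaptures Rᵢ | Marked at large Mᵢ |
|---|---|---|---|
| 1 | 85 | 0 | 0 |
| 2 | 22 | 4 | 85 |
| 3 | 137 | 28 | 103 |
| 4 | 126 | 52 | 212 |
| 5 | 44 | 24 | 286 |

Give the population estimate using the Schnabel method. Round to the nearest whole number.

Σ MᵢCᵢ = 0·85 + 85·22 + 103·137 + 212·126 + 286·44 = 0 + 1870 + 14111 + 26712 + 12584 = 55277
Σ Rᵢ = 0 + 4 + 28 + 52 + 24 = 108
N̂ = 55277 / 108 ≈ 511.8 → 512

N ≈ 512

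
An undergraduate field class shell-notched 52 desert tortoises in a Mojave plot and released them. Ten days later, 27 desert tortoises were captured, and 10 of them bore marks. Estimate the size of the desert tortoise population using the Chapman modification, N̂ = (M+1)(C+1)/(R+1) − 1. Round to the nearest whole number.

N ≈ 134

N̂ = (52+1)(27+1)/(10+1) − 1 = 53·28/11 − 1
= 1484/11 − 1 ≈ 134.9 − 1 ≈ 133.9 → 134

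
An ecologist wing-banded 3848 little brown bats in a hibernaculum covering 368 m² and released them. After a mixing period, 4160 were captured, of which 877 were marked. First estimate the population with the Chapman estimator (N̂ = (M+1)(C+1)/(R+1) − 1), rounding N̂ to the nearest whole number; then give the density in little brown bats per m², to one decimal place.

N̂ = 3849·4161/878 − 1 = 16015689/878 − 1 ≈ 18240.1 → 18240
Density = N̂ / area = 18240 / 368 ≈ 49.57 → 49.6 per m²

density ≈ 49.6 little brown bats per m²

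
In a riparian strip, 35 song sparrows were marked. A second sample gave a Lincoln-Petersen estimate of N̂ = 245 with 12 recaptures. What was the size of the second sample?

C = 84

From N = M·C/R: C = N·R / M = 245·12 / 35 = 2940 / 35 = 84.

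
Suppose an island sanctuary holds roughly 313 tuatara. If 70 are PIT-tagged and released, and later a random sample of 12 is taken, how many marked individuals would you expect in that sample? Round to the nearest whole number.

expected recaptures ≈ 3

The marked fraction of the population is 70/313, so in a sample of 12 expect C·(M/N) marked.
E[R] = 70 × 12 / 313 = 840 / 313 ≈ 2.7 → 3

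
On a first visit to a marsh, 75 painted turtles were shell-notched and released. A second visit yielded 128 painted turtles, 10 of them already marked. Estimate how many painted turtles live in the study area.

N = (75 × 128) / 10 = 9600 / 10 = 960

N = 960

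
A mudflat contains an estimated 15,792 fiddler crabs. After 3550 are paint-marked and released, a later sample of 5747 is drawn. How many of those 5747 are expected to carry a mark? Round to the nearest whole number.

expected recaptures ≈ 1292

Expected recaptures E[R] = M·C / N.
E[R] = 3550 × 5747 / 15792 = 20401850 / 15792 ≈ 1291.9 → 1292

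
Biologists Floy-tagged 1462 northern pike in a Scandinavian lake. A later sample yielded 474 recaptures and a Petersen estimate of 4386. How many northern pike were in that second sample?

C = 1422

From N = M·C/R: C = N·R / M = 4386·474 / 1462 = 2078964 / 1462 = 1422.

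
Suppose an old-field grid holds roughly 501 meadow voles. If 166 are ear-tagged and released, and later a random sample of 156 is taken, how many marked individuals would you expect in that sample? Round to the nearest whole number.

expected recaptures ≈ 52

Expected recaptures E[R] = M·C / N.
E[R] = 166 × 156 / 501 = 25896 / 501 ≈ 51.7 → 52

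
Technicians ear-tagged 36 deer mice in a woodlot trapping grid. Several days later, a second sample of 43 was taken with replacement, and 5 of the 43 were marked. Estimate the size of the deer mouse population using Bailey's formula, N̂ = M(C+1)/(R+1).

N = 264

N̂ = 36·(43+1)/(5+1) = 36·44/6 = 1584/6 = 264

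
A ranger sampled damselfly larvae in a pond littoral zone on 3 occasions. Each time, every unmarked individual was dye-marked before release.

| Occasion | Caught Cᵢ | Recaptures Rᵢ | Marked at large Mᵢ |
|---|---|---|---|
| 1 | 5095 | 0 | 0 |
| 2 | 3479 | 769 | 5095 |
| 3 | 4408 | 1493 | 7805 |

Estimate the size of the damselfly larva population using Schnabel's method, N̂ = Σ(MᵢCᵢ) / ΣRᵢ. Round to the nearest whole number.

Σ MᵢCᵢ = 0·5095 + 5095·3479 + 7805·4408 = 0 + 17725505 + 34404440 = 52129945
Σ Rᵢ = 0 + 769 + 1493 = 2262
N̂ = 52129945 / 2262 ≈ 23046.0 → 23046

N ≈ 23,046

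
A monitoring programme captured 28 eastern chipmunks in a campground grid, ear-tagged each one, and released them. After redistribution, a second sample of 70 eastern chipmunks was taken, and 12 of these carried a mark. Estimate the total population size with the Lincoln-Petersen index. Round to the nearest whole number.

N = (28 × 70) / 12 = 1960 / 12 ≈ 163.3 → 163

N ≈ 163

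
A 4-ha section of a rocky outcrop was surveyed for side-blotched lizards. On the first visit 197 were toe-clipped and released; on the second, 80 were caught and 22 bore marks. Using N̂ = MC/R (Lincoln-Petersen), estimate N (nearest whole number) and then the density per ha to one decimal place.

N̂ = 197·80/22 = 15760/22 ≈ 716.4 → 716
Density = N̂ / area = 716 / 4 = 179.0 per ha

density ≈ 179.0 side-blotched lizards per ha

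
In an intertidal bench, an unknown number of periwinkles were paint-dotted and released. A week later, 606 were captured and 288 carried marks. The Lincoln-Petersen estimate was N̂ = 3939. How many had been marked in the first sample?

M = 1872

From N = M·C/R: M = N·R / C = 3939·288 / 606 = 1134432 / 606 = 1872.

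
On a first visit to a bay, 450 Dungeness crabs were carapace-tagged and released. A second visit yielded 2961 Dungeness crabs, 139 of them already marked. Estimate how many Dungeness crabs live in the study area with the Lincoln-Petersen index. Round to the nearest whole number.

N = (450 × 2961) / 139 = 1332450 / 139 ≈ 9586.0 → 9586

N ≈ 9586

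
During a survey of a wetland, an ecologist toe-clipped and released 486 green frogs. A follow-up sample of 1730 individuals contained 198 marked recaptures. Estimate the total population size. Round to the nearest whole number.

If marked individuals mix randomly, R/C ≈ M/N, giving N ≈ M·C/R.
N = (486 × 1730) / 198 = 840780 / 198 ≈ 4246.4 → 4246

N ≈ 4246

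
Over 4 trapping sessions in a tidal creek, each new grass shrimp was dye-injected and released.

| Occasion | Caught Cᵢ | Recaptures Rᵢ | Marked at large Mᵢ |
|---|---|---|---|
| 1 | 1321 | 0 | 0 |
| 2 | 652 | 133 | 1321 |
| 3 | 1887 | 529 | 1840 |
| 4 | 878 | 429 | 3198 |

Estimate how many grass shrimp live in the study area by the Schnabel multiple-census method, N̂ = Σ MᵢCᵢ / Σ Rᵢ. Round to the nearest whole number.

N ≈ 6546

Σ MᵢCᵢ = 0·1321 + 1321·652 + 1840·1887 + 3198·878 = 0 + 861292 + 3472080 + 2807844 = 7141216
Σ Rᵢ = 0 + 133 + 529 + 429 = 1091
N̂ = 7141216 / 1091 ≈ 6545.6 → 6546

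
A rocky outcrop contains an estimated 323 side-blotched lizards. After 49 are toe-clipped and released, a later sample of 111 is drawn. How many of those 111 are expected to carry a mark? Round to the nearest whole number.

The marked fraction of the population is 49/323, so in a sample of 111 expect C·(M/N) marked.
E[R] = 49 × 111 / 323 = 5439 / 323 ≈ 16.8 → 17

expected recaptures ≈ 17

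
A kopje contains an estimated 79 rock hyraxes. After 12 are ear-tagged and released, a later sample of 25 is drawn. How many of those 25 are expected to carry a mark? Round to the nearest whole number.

expected recaptures ≈ 4

The marked fraction of the population is 12/79, so in a sample of 25 expect C·(M/N) marked.
E[R] = 12 × 25 / 79 = 300 / 79 ≈ 3.8 → 4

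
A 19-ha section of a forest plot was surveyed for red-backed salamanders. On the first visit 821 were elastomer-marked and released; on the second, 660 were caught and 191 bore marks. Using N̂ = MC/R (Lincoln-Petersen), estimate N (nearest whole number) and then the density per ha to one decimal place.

density ≈ 149.3 red-backed salamanders per ha

N̂ = 821·660/191 = 541860/191 ≈ 2837.0 → 2837
Density = N̂ / area = 2837 / 19 ≈ 149.32 → 149.3 per ha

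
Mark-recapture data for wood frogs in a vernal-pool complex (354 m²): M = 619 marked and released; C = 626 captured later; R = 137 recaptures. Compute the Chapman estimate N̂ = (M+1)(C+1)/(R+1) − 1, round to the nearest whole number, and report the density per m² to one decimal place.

density ≈ 8.0 wood frogs per m²

N̂ = 620·627/138 − 1 = 388740/138 − 1 ≈ 2816.0 → 2816
Density = N̂ / area = 2816 / 354 ≈ 7.95 → 8.0 per m²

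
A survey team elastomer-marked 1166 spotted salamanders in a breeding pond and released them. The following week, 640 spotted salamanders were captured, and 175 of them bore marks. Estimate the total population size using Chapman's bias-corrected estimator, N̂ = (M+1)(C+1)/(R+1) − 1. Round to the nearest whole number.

N ≈ 4249

N̂ = (1166+1)(640+1)/(175+1) − 1 = 1167·641/176 − 1
= 748047/176 − 1 ≈ 4250.3 − 1 ≈ 4249.3 → 4249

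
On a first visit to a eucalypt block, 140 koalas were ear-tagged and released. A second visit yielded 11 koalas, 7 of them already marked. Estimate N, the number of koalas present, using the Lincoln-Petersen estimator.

N = (140 × 11) / 7 = 1540 / 7 = 220

N = 220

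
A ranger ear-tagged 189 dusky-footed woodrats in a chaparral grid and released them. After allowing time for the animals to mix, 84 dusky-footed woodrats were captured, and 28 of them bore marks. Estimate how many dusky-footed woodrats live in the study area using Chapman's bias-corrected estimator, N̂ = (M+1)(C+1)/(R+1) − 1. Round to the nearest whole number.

N̂ = (189+1)(84+1)/(28+1) − 1 = 190·85/29 − 1
= 16150/29 − 1 ≈ 556.9 − 1 ≈ 555.9 → 556

N ≈ 556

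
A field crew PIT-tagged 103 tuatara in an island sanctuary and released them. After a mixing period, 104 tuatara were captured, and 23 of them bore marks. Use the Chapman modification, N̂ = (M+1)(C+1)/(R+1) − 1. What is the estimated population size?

N = 454

N̂ = (103+1)(104+1)/(23+1) − 1 = 104·105/24 − 1
= 10920/24 − 1 = 455 − 1 = 454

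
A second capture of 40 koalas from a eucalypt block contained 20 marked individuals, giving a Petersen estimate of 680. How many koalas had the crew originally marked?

From N = M·C/R: M = N·R / C = 680·20 / 40 = 13600 / 40 = 340.

M = 340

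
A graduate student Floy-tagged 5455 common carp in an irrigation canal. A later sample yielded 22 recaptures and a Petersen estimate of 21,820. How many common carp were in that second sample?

C = 88

From N = M·C/R: C = N·R / M = 21820·22 / 5455 = 480040 / 5455 = 88.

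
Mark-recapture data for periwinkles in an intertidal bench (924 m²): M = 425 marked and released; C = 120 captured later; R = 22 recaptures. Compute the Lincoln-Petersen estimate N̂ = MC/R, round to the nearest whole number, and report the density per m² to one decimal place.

N̂ = 425·120/22 = 51000/22 ≈ 2318.2 → 2318
Density = N̂ / area = 2318 / 924 ≈ 2.51 → 2.5 per m²

density ≈ 2.5 periwinkles per m²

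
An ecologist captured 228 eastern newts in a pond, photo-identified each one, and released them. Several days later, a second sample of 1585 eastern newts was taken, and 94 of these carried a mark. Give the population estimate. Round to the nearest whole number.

N ≈ 3844

If marked individuals mix randomly, R/C ≈ M/N, giving N ≈ M·C/R.
N = (228 × 1585) / 94 = 361380 / 94 ≈ 3844.47 → 3844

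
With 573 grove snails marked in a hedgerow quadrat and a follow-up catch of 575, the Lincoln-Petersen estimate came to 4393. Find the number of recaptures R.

R = 75

From N = M·C/R: R = M·C / N = 573·575 / 4393 = 329475 / 4393 = 75.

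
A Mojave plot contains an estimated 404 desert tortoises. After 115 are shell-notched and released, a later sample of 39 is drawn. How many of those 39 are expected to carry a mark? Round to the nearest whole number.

The marked fraction of the population is 115/404, so in a sample of 39 expect C·(M/N) marked.
E[R] = 115 × 39 / 404 = 4485 / 404 ≈ 11.1 → 11

expected recaptures ≈ 11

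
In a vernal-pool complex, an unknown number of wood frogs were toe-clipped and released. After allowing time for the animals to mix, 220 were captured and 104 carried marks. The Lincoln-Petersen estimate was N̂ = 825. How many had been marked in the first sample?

M = 390

From N = M·C/R: M = N·R / C = 825·104 / 220 = 85800 / 220 = 390.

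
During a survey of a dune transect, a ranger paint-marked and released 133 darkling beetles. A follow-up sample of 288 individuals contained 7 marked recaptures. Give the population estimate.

N = 5472

The marked fraction in the recapture sample should equal the marked fraction in the population: 7/288 = 133/N.
N = (133 × 288) / 7 = 38304 / 7 = 5472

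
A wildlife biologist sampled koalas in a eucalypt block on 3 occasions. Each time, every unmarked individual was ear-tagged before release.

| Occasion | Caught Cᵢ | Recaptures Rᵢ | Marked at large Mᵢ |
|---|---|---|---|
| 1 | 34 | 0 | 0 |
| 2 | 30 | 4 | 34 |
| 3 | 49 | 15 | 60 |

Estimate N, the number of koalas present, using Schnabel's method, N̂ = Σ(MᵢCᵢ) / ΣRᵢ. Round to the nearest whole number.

N ≈ 208

Σ MᵢCᵢ = 0·34 + 34·30 + 60·49 = 0 + 1020 + 2940 = 3960
Σ Rᵢ = 0 + 4 + 15 = 19
N̂ = 3960 / 19 ≈ 208.4 → 208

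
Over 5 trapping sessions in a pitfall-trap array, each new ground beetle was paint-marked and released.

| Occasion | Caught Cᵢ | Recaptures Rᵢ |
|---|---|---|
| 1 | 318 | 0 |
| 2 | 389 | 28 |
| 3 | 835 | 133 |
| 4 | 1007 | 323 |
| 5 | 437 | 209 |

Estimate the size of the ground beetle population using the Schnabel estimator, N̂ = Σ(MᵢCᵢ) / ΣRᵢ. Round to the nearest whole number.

N ≈ 4306

Marked at large before each occasion: Mᵢ = Σⱼ<ᵢ (Cⱼ − Rⱼ) → M1=0, M2=318, M3=679, M4=1381, M5=2065
Σ MᵢCᵢ = 0·318 + 318·389 + 679·835 + 1381·1007 + 2065·437 = 0 + 123702 + 566965 + 1390667 + 902405 = 2983739
Σ Rᵢ = 0 + 28 + 133 + 323 + 209 = 693
N̂ = 2983739 / 693 ≈ 4305.5 → 4306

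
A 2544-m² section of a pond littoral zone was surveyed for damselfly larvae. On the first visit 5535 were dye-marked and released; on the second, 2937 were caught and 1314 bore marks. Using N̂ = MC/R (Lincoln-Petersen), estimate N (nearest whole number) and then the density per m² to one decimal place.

density ≈ 4.9 damselfly larvae per m²

N̂ = 5535·2937/1314 = 16256295/1314 ≈ 12371.6 → 12372
Density = N̂ / area = 12372 / 2544 ≈ 4.86 → 4.9 per m²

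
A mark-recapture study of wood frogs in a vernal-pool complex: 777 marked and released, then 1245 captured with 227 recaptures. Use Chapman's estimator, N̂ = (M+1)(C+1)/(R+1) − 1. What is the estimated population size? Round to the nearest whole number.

N ≈ 4251

N̂ = (777+1)(1245+1)/(227+1) − 1 = 778·1246/228 − 1
= 969388/228 − 1 ≈ 4251.7 − 1 ≈ 4250.7 → 4251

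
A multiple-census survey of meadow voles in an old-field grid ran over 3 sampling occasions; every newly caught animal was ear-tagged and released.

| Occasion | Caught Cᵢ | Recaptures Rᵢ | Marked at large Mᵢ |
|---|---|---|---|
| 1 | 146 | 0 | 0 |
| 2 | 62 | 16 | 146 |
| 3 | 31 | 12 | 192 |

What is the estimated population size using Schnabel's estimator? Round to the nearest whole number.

Σ MᵢCᵢ = 0·146 + 146·62 + 192·31 = 0 + 9052 + 5952 = 15004
Σ Rᵢ = 0 + 16 + 12 = 28
N̂ = 15004 / 28 ≈ 535.9 → 536

N ≈ 536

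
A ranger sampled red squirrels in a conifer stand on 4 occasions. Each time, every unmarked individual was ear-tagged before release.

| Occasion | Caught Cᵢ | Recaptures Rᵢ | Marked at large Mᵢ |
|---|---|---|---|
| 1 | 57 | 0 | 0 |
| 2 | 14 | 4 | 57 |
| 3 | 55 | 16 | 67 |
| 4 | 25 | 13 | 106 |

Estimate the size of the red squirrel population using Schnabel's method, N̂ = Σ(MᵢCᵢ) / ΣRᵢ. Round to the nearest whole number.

N ≈ 216

Σ MᵢCᵢ = 0·57 + 57·14 + 67·55 + 106·25 = 0 + 798 + 3685 + 2650 = 7133
Σ Rᵢ = 0 + 4 + 16 + 13 = 33
N̂ = 7133 / 33 ≈ 216.2 → 216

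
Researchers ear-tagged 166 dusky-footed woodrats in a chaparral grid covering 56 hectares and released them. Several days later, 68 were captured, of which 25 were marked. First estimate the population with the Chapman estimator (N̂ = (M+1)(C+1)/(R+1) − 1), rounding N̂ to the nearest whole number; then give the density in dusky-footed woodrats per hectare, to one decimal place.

N̂ = 167·69/26 − 1 = 11523/26 − 1 ≈ 442.2 → 442
Density = N̂ / area = 442 / 56 ≈ 7.89 → 7.9 per hectare

density ≈ 7.9 dusky-footed woodrats per hectare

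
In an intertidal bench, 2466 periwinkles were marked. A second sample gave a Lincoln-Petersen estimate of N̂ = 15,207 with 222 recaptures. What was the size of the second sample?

From N = M·C/R: C = N·R / M = 15207·222 / 2466 = 3375954 / 2466 = 1369.

C = 1369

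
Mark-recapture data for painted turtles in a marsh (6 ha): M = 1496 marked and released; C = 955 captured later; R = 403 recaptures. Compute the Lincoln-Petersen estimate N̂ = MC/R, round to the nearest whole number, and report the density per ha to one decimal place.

density ≈ 590.8 painted turtles per ha

N̂ = 1496·955/403 = 1428680/403 ≈ 3545.1 → 3545
Density = N̂ / area = 3545 / 6 ≈ 590.83 → 590.8 per ha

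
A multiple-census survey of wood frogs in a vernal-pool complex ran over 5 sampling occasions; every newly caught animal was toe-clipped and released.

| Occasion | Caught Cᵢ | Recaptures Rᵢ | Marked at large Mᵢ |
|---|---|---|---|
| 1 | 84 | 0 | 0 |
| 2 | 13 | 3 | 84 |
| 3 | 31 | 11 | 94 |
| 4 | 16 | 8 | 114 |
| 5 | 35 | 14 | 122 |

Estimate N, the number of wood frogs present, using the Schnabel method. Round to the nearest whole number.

Σ MᵢCᵢ = 0·84 + 84·13 + 94·31 + 114·16 + 122·35 = 0 + 1092 + 2914 + 1824 + 4270 = 10100
Σ Rᵢ = 0 + 3 + 11 + 8 + 14 = 36
N̂ = 10100 / 36 ≈ 280.6 → 281

N ≈ 281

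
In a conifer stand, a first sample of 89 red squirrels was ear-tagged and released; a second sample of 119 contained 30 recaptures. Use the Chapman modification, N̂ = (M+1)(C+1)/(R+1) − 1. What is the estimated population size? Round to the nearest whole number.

N ≈ 347

N̂ = (89+1)(119+1)/(30+1) − 1 = 90·120/31 − 1
= 10800/31 − 1 ≈ 348.4 − 1 ≈ 347.4 → 347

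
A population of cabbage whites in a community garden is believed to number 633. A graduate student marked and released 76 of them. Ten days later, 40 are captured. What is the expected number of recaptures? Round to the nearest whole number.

expected recaptures ≈ 5

The marked fraction of the population is 76/633, so in a sample of 40 expect C·(M/N) marked.
E[R] = 76 × 40 / 633 = 3040 / 633 ≈ 4.8 → 5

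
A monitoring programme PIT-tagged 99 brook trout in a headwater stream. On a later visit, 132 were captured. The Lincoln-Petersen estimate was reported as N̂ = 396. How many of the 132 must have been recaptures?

From N = M·C/R: R = M·C / N = 99·132 / 396 = 13068 / 396 = 33.

R = 33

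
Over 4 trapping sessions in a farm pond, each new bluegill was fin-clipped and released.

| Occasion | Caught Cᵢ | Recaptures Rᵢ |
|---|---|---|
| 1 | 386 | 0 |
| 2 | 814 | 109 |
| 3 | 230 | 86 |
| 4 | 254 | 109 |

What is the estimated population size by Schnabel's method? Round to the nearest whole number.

Marked at large before each occasion: Mᵢ = Σⱼ<ᵢ (Cⱼ − Rⱼ) → M1=0, M2=386, M3=1091, M4=1235
Σ MᵢCᵢ = 0·386 + 386·814 + 1091·230 + 1235·254 = 0 + 314204 + 250930 + 313690 = 878824
Σ Rᵢ = 0 + 109 + 86 + 109 = 304
N̂ = 878824 / 304 ≈ 2890.9 → 2891

N ≈ 2891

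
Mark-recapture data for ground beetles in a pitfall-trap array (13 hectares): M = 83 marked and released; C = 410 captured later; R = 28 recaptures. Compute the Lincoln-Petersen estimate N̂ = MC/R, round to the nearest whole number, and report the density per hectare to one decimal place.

density ≈ 93.5 ground beetles per hectare

N̂ = 83·410/28 = 34030/28 ≈ 1215.4 → 1215
Density = N̂ / area = 1215 / 13 ≈ 93.46 → 93.5 per hectare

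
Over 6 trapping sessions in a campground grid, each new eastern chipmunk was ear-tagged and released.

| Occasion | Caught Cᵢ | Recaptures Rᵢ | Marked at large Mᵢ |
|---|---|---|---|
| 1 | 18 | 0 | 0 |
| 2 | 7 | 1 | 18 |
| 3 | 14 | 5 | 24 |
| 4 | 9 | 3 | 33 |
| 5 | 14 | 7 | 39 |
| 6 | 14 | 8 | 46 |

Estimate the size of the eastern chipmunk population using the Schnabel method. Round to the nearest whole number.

Σ MᵢCᵢ = 0·18 + 18·7 + 24·14 + 33·9 + 39·14 + 46·14 = 0 + 126 + 336 + 297 + 546 + 644 = 1949
Σ Rᵢ = 0 + 1 + 5 + 3 + 7 + 8 = 24
N̂ = 1949 / 24 ≈ 81.2 → 81

N ≈ 81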